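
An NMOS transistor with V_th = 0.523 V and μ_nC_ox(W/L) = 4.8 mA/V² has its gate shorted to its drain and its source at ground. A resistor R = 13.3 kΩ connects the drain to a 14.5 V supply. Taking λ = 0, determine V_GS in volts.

V_GS = 1.17 V

With gate tied to drain, V_GS = V_DS ≥ V_GS − V_th, so the device is in saturation.
KCL at the drain: ½ k_n (V_GS − V_th)² = (V_DD − V_GS)/R.
Let x = V_GS − 0.523. Then 31.9 x² + x − 13.98 = 0, giving x = 0.646 V (positive root), so V_GS = 1.17 V.
I_D = (V_DD − V_GS)/R = (14.5 − 1.17) / 13.3 = 1 mA.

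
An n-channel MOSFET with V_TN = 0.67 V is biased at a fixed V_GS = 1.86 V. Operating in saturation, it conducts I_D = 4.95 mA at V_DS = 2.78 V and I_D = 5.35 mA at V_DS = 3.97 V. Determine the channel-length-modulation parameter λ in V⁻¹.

λ = 0.0837 V⁻¹

With V_GS fixed, I_D ∝ (1 + λ V_DS) in saturation, so I_D2/I_D1 = (1 + λ V_DS2)/(1 + λ V_DS1).
5.35/4.95 = 1.081 = (1 + 3.97 λ)/(1 + 2.78 λ).
Solving: λ (I_D1 V_DS2 − I_D2 V_DS1) = I_D2 − I_D1, so λ = (5.35 − 4.95) / (4.95 × 3.97 − 5.35 × 2.78) = 0.4 / 4.78 = 0.0837 V⁻¹.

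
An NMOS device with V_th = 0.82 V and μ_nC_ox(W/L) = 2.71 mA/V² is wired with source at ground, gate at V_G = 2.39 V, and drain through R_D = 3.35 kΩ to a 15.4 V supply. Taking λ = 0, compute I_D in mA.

I_D = 3.34 mA

V_GS = V_G = 2.39 V, so V_ov = 2.39 − 0.82 = 1.57 V.
Assume saturation: I_D = ½ k_n V_ov² = 0.5 × 2.71 × 1.57² = 3.34 mA, giving V_DS = V_DD − I_D R_D = 15.4 − 3.34 × 3.35 = 4.21 V.
V_DS = 4.21 V ≥ V_ov = 1.57 V, confirming saturation.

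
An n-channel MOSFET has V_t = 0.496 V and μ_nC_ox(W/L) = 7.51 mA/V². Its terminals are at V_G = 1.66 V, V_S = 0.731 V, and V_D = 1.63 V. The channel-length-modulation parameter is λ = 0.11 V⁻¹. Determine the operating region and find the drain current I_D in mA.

V_GS = V_G − V_S = 1.66 − 0.731 = 0.929 V; V_DS = V_D − V_S = 1.63 − 0.731 = 0.899 V.
V_ov = V_GS − V_t = 0.929 − 0.496 = 0.433 V.
Since V_DS = 0.899 V ≥ V_ov = 0.433 V, the device is in saturation.
I_D = ½ k_n V_ov² (1 + λ V_DS) = 0.5 × 7.51 × 0.433² × (1 + 0.11 × 0.899) = 0.774 mA.

Saturation; I_D = 0.774 mA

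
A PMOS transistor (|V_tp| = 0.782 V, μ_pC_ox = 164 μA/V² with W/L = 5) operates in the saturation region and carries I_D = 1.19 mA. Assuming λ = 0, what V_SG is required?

V_SG = 2.49 V

k_p = μ_pC_ox · (W/L) = 0.82 mA/V².
In saturation I_D = ½ k_p (V_SG − |V_tp|)², so V_SG − |V_tp| = √(2 I_D / k_p) = √(2 × 1.19 / 0.82) = 1.7 V.
V_SG = 0.782 + 1.7 = 2.49 V.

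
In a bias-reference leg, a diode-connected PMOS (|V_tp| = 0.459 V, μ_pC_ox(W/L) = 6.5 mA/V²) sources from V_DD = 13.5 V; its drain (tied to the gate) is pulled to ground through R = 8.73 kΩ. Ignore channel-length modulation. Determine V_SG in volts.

V_SG = 1.12 V

With gate tied to drain, V_SG = V_SD ≥ V_SG − |V_tp|, so the device is in saturation.
KCL at the drain: ½ k_p (V_SG − |V_tp|)² = (V_DD − V_SG)/R.
Let x = V_SG − 0.459. Then 28.4 x² + x − 13.04 = 0, giving x = 0.661 V (positive root), so V_SG = 1.12 V.
I_D = (V_DD − V_SG)/R = (13.5 − 1.12) / 8.73 = 1.42 mA.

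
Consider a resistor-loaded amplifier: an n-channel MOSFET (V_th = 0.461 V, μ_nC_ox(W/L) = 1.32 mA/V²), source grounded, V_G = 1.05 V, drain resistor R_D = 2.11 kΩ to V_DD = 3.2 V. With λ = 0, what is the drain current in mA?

V_GS = V_G = 1.05 V, so V_ov = 1.05 − 0.461 = 0.589 V.
Assume saturation: I_D = ½ k_n V_ov² = 0.5 × 1.32 × 0.589² = 0.229 mA, giving V_DS = V_DD − I_D R_D = 3.2 − 0.229 × 2.11 = 2.72 V.
V_DS = 2.72 V ≥ V_ov = 0.589 V, confirming saturation.

I_D = 0.229 mA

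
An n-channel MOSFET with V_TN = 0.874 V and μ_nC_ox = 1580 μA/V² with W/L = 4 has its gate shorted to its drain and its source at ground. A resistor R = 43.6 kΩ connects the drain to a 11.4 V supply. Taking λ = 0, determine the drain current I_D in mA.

With gate tied to drain, V_GS = V_DS ≥ V_GS − V_TN, so the device is in saturation.
k_n = μ_nC_ox · (W/L) = 6.32 mA/V².
KCL at the drain: ½ k_n (V_GS − V_TN)² = (V_DD − V_GS)/R.
Let x = V_GS − 0.874. Then 138 x² + x − 10.53 = 0, giving x = 0.273 V (positive root), so V_GS = 1.15 V.
I_D = (V_DD − V_GS)/R = (11.4 − 1.15) / 43.6 = 0.235 mA.

I_D = 0.235 mA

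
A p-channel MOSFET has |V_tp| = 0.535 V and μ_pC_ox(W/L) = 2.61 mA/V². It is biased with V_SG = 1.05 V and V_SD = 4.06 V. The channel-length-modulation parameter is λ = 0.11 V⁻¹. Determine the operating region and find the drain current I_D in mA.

V_ov = V_SG − |V_tp| = 1.05 − 0.535 = 0.515 V.
Since V_SD = 4.06 V ≥ V_ov = 0.515 V, the device is in saturation.
I_D = ½ k_p V_ov² (1 + λ V_SD) = 0.5 × 2.61 × 0.515² × (1 + 0.11 × 4.06) = 0.501 mA.

Saturation; I_D = 0.501 mA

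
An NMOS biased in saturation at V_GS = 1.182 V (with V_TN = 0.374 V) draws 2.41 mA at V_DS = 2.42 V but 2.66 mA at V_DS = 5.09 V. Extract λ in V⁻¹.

With V_GS fixed, I_D ∝ (1 + λ V_DS) in saturation, so I_D2/I_D1 = (1 + λ V_DS2)/(1 + λ V_DS1).
2.66/2.41 = 1.104 = (1 + 5.09 λ)/(1 + 2.42 λ).
Solving: λ (I_D1 V_DS2 − I_D2 V_DS1) = I_D2 − I_D1, so λ = (2.66 − 2.41) / (2.41 × 5.09 − 2.66 × 2.42) = 0.25 / 5.83 = 0.0429 V⁻¹.

λ = 0.0429 V⁻¹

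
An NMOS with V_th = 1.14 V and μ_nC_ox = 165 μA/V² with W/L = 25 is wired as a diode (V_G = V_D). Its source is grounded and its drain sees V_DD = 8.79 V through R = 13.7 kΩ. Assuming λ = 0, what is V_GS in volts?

With gate tied to drain, V_GS = V_DS ≥ V_GS − V_th, so the device is in saturation.
k_n = μ_nC_ox · (W/L) = 4.125 mA/V².
KCL at the drain: ½ k_n (V_GS − V_th)² = (V_DD − V_GS)/R.
Let x = V_GS − 1.14. Then 28.3 x² + x − 7.65 = 0, giving x = 0.503 V (positive root), so V_GS = 1.64 V.
I_D = (V_DD − V_GS)/R = (8.79 − 1.64) / 13.7 = 0.522 mA.

V_GS = 1.64 V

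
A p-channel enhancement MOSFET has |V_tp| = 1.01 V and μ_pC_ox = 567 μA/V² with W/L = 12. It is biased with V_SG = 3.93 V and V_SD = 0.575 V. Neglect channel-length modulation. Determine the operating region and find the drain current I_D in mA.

Triode; I_D = 10.3 mA

k_p = μ_pC_ox · (W/L) = 6.804 mA/V².
V_ov = V_SG − |V_tp| = 3.93 − 1.01 = 2.92 V.
Since V_SD = 0.575 V < V_ov = 2.92 V, the device is in the triode region.
I_D = k_p [V_ov · V_SD − ½ V_SD²] = 6.804 × [2.92 × 0.575 − 0.5 × 0.575²] = 10.3 mA.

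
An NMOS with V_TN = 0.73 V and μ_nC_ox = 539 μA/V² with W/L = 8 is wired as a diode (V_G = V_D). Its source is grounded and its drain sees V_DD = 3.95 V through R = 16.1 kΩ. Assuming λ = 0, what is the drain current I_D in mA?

With gate tied to drain, V_GS = V_DS ≥ V_GS − V_TN, so the device is in saturation.
k_n = μ_nC_ox · (W/L) = 4.312 mA/V².
KCL at the drain: ½ k_n (V_GS − V_TN)² = (V_DD − V_GS)/R.
Let x = V_GS − 0.73. Then 34.7 x² + x − 3.22 = 0, giving x = 0.291 V (positive root), so V_GS = 1.02 V.
I_D = (V_DD − V_GS)/R = (3.95 − 1.02) / 16.1 = 0.182 mA.

I_D = 0.182 mA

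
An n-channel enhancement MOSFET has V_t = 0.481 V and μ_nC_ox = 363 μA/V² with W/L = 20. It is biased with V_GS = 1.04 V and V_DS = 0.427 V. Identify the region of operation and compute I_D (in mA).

k_n = μ_nC_ox · (W/L) = 7.26 mA/V².
V_ov = V_GS − V_t = 1.04 − 0.481 = 0.559 V.
Since V_DS = 0.427 V < V_ov = 0.559 V, the device is in the triode region.
I_D = k_n [V_ov · V_DS − ½ V_DS²] = 7.26 × [0.559 × 0.427 − 0.5 × 0.427²] = 1.07 mA.

Triode; I_D = 1.07 mA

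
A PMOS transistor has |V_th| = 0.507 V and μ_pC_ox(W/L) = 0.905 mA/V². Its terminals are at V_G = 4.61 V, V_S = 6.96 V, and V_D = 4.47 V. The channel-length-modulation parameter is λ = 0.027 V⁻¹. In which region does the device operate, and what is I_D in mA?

V_SG = V_S − V_G = 6.96 − 4.61 = 2.35 V; V_SD = V_S − V_D = 6.96 − 4.47 = 2.49 V.
V_ov = V_SG − |V_th| = 2.35 − 0.507 = 1.84 V.
Since V_SD = 2.49 V ≥ V_ov = 1.84 V, the device is in saturation.
I_D = ½ k_p V_ov² (1 + λ V_SD) = 0.5 × 0.905 × 1.84² × (1 + 0.027 × 2.49) = 1.64 mA.

Saturation; I_D = 1.64 mA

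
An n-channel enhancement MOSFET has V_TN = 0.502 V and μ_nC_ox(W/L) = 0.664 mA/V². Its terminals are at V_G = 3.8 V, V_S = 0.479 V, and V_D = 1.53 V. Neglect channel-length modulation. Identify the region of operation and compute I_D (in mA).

V_GS = V_G − V_S = 3.8 − 0.479 = 3.32 V; V_DS = V_D − V_S = 1.53 − 0.479 = 1.05 V.
V_ov = V_GS − V_TN = 3.32 − 0.502 = 2.82 V.
Since V_DS = 1.05 V < V_ov = 2.82 V, the device is in the triode region.
I_D = k_n [V_ov · V_DS − ½ V_DS²] = 0.664 × [2.82 × 1.05 − 0.5 × 1.05²] = 1.6 mA.

Triode; I_D = 1.60 mA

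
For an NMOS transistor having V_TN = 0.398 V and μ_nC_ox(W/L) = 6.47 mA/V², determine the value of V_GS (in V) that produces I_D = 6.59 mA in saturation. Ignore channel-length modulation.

In saturation I_D = ½ k_n (V_GS − V_TN)², so V_GS − V_TN = √(2 I_D / k_n) = √(2 × 6.59 / 6.47) = 1.43 V.
V_GS = 0.398 + 1.43 = 1.83 V.

V_GS = 1.83 V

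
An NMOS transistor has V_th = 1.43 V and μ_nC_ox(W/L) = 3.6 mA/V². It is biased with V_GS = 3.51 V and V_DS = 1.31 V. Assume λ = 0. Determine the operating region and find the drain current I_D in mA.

Triode; I_D = 6.72 mA

V_ov = V_GS − V_th = 3.51 − 1.43 = 2.08 V.
Since V_DS = 1.31 V < V_ov = 2.08 V, the device is in the triode region.
I_D = k_n [V_ov · V_DS − ½ V_DS²] = 3.6 × [2.08 × 1.31 − 0.5 × 1.31²] = 6.72 mA.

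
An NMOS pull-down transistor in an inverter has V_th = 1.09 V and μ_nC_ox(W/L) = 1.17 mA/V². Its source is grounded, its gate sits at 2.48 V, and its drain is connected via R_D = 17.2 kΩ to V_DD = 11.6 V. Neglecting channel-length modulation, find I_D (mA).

V_GS = V_G = 2.48 V, so V_ov = 2.48 − 1.09 = 1.39 V.
Assume saturation: I_D = ½ k_n V_ov² = 0.5 × 1.17 × 1.39² = 1.13 mA, giving V_DS = V_DD − I_D R_D = 11.6 − 1.13 × 17.2 = -7.84 V.
But -7.84 V < V_ov = 1.39 V, so the device is actually in triode.
In triode I_D = k_n[V_ov V_DS − ½ V_DS²] and I_D = (V_DD − V_DS)/R_D. Equating: 10.1 V_DS² − 28.97 V_DS + 11.6 = 0, giving V_DS = 0.481 V (the root below V_ov).
I_D = (11.6 − 0.481) / 17.2 = 0.646 mA.

I_D = 0.646 mA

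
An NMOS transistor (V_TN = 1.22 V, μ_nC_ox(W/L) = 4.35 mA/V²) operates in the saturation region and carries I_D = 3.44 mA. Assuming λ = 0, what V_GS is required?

V_GS = 2.48 V

In saturation I_D = ½ k_n (V_GS − V_TN)², so V_GS − V_TN = √(2 I_D / k_n) = √(2 × 3.44 / 4.35) = 1.26 V.
V_GS = 1.22 + 1.26 = 2.48 V.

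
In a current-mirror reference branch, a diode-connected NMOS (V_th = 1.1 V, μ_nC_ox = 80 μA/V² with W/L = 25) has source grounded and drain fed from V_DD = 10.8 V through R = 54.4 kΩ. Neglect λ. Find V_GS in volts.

With gate tied to drain, V_GS = V_DS ≥ V_GS − V_th, so the device is in saturation.
k_n = μ_nC_ox · (W/L) = 2 mA/V².
KCL at the drain: ½ k_n (V_GS − V_th)² = (V_DD − V_GS)/R.
Let x = V_GS − 1.1. Then 54.4 x² + x − 9.7 = 0, giving x = 0.413 V (positive root), so V_GS = 1.51 V.
I_D = (V_DD − V_GS)/R = (10.8 − 1.51) / 54.4 = 0.171 mA.

V_GS = 1.51 V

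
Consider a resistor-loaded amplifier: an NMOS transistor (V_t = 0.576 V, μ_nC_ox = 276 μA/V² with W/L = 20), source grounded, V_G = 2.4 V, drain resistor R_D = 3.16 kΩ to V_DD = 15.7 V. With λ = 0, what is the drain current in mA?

V_GS = V_G = 2.4 V, so V_ov = 2.4 − 0.576 = 1.82 V.
k_n = μ_nC_ox · (W/L) = 5.52 mA/V².
Assume saturation: I_D = ½ k_n V_ov² = 0.5 × 5.52 × 1.82² = 9.18 mA, giving V_DS = V_DD − I_D R_D = 15.7 − 9.18 × 3.16 = -13.3 V.
But -13.3 V < V_ov = 1.82 V, so the device is actually in triode.
In triode I_D = k_n[V_ov V_DS − ½ V_DS²] and I_D = (V_DD − V_DS)/R_D. Equating: 8.72 V_DS² − 32.82 V_DS + 15.7 = 0, giving V_DS = 0.563 V (the root below V_ov).
I_D = (15.7 − 0.563) / 3.16 = 4.79 mA.

I_D = 4.79 mA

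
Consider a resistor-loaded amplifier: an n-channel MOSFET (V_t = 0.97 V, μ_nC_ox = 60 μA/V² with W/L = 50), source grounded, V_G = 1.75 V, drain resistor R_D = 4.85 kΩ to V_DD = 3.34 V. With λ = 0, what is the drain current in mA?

V_GS = V_G = 1.75 V, so V_ov = 1.75 − 0.97 = 0.78 V.
k_n = μ_nC_ox · (W/L) = 3 mA/V².
Assume saturation: I_D = ½ k_n V_ov² = 0.5 × 3 × 0.78² = 0.913 mA, giving V_DS = V_DD − I_D R_D = 3.34 − 0.913 × 4.85 = -1.09 V.
But -1.09 V < V_ov = 0.78 V, so the device is actually in triode.
In triode I_D = k_n[V_ov V_DS − ½ V_DS²] and I_D = (V_DD − V_DS)/R_D. Equating: 7.27 V_DS² − 12.35 V_DS + 3.34 = 0, giving V_DS = 0.338 V (the root below V_ov).
I_D = (3.34 − 0.338) / 4.85 = 0.619 mA.

I_D = 0.619 mA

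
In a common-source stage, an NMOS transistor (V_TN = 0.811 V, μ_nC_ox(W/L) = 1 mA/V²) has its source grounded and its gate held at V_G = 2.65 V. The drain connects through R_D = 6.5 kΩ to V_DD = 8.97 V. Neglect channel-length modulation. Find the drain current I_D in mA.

I_D = 1.24 mA

V_GS = V_G = 2.65 V, so V_ov = 2.65 − 0.811 = 1.84 V.
Assume saturation: I_D = ½ k_n V_ov² = 0.5 × 1 × 1.84² = 1.69 mA, giving V_DS = V_DD − I_D R_D = 8.97 − 1.69 × 6.5 = -2.02 V.
But -2.02 V < V_ov = 1.84 V, so the device is actually in triode.
In triode I_D = k_n[V_ov V_DS − ½ V_DS²] and I_D = (V_DD − V_DS)/R_D. Equating: 3.25 V_DS² − 12.95 V_DS + 8.97 = 0, giving V_DS = 0.892 V (the root below V_ov).
I_D = (8.97 − 0.892) / 6.5 = 1.24 mA.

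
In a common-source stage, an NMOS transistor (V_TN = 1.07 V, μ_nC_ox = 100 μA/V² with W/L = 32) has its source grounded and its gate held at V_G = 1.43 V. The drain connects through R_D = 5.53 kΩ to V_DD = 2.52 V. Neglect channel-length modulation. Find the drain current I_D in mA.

I_D = 0.207 mA

V_GS = V_G = 1.43 V, so V_ov = 1.43 − 1.07 = 0.36 V.
k_n = μ_nC_ox · (W/L) = 3.2 mA/V².
Assume saturation: I_D = ½ k_n V_ov² = 0.5 × 3.2 × 0.36² = 0.207 mA, giving V_DS = V_DD − I_D R_D = 2.52 − 0.207 × 5.53 = 1.37 V.
V_DS = 1.37 V ≥ V_ov = 0.36 V, confirming saturation.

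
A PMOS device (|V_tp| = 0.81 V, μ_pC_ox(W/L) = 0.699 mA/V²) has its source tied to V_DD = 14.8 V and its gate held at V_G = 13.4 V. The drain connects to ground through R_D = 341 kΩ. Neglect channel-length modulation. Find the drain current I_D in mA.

I_D = 0.0431 mA

V_SG = V_DD − V_G = 14.8 − 13.4 = 1.4 V, so V_ov = 1.4 − 0.81 = 0.59 V.
Assume saturation: I_D = ½ k_p V_ov² = 0.5 × 0.699 × 0.59² = 0.122 mA, giving V_SD = V_DD − I_D R_D = 14.8 − 0.122 × 341 = -26.7 V.
But -26.7 V < V_ov = 0.59 V, so the device is actually in triode.
In triode I_D = k_p[V_ov V_SD − ½ V_SD²] and I_D = (V_DD − V_SD)/R_D. Equating: 119 V_SD² − 141.6 V_SD + 14.8 = 0, giving V_SD = 0.116 V (the root below V_ov).
I_D = (14.8 − 0.116) / 341 = 0.0431 mA.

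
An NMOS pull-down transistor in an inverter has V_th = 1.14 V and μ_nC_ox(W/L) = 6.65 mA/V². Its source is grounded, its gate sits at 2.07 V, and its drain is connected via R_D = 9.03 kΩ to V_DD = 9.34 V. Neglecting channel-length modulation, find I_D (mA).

V_GS = V_G = 2.07 V, so V_ov = 2.07 − 1.14 = 0.93 V.
Assume saturation: I_D = ½ k_n V_ov² = 0.5 × 6.65 × 0.93² = 2.88 mA, giving V_DS = V_DD − I_D R_D = 9.34 − 2.88 × 9.03 = -16.6 V.
But -16.6 V < V_ov = 0.93 V, so the device is actually in triode.
In triode I_D = k_n[V_ov V_DS − ½ V_DS²] and I_D = (V_DD − V_DS)/R_D. Equating: 30 V_DS² − 56.85 V_DS + 9.34 = 0, giving V_DS = 0.182 V (the root below V_ov).
I_D = (9.34 − 0.182) / 9.03 = 1.01 mA.

I_D = 1.01 mA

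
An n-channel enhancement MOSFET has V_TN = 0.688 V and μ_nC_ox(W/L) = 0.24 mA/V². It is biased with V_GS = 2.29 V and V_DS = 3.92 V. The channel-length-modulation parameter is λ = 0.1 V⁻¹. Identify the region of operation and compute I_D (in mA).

Saturation; I_D = 0.429 mA

V_ov = V_GS − V_TN = 2.29 − 0.688 = 1.6 V.
Since V_DS = 3.92 V ≥ V_ov = 1.6 V, the device is in saturation.
I_D = ½ k_n V_ov² (1 + λ V_DS) = 0.5 × 0.24 × 1.6² × (1 + 0.1 × 3.92) = 0.429 mA.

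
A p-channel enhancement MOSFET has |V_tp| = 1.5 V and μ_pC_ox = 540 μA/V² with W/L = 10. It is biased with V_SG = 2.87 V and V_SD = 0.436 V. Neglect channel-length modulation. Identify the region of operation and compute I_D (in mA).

Triode; I_D = 2.71 mA

k_p = μ_pC_ox · (W/L) = 5.4 mA/V².
V_ov = V_SG − |V_tp| = 2.87 − 1.5 = 1.37 V.
Since V_SD = 0.436 V < V_ov = 1.37 V, the device is in the triode region.
I_D = k_p [V_ov · V_SD − ½ V_SD²] = 5.4 × [1.37 × 0.436 − 0.5 × 0.436²] = 2.71 mA.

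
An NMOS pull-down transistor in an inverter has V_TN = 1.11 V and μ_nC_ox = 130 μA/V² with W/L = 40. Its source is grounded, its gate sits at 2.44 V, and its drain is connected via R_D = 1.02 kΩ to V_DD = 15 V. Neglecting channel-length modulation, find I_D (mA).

I_D = 4.60 mA

V_GS = V_G = 2.44 V, so V_ov = 2.44 − 1.11 = 1.33 V.
k_n = μ_nC_ox · (W/L) = 5.2 mA/V².
Assume saturation: I_D = ½ k_n V_ov² = 0.5 × 5.2 × 1.33² = 4.6 mA, giving V_DS = V_DD − I_D R_D = 15 − 4.6 × 1.02 = 10.3 V.
V_DS = 10.3 V ≥ V_ov = 1.33 V, confirming saturation.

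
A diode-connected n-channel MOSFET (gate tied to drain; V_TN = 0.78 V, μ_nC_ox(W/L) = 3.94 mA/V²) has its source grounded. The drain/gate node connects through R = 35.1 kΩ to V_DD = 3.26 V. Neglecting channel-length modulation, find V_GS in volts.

With gate tied to drain, V_GS = V_DS ≥ V_GS − V_TN, so the device is in saturation.
KCL at the drain: ½ k_n (V_GS − V_TN)² = (V_DD − V_GS)/R.
Let x = V_GS − 0.78. Then 69.1 x² + x − 2.48 = 0, giving x = 0.182 V (positive root), so V_GS = 0.962 V.
I_D = (V_DD − V_GS)/R = (3.26 − 0.962) / 35.1 = 0.0655 mA.

V_GS = 0.962 V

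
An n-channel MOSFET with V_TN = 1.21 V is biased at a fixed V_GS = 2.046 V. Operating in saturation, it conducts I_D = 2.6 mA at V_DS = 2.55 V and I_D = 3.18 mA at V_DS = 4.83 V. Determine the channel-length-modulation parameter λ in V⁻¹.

λ = 0.130 V⁻¹

With V_GS fixed, I_D ∝ (1 + λ V_DS) in saturation, so I_D2/I_D1 = (1 + λ V_DS2)/(1 + λ V_DS1).
3.18/2.6 = 1.223 = (1 + 4.83 λ)/(1 + 2.55 λ).
Solving: λ (I_D1 V_DS2 − I_D2 V_DS1) = I_D2 − I_D1, so λ = (3.18 − 2.6) / (2.6 × 4.83 − 3.18 × 2.55) = 0.58 / 4.45 = 0.13 V⁻¹.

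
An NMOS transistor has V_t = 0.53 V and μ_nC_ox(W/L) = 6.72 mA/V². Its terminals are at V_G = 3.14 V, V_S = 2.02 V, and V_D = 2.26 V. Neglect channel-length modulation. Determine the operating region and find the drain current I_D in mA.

Triode; I_D = 0.758 mA

V_GS = V_G − V_S = 3.14 − 2.02 = 1.12 V; V_DS = V_D − V_S = 2.26 − 2.02 = 0.24 V.
V_ov = V_GS − V_t = 1.12 − 0.53 = 0.59 V.
Since V_DS = 0.24 V < V_ov = 0.59 V, the device is in the triode region.
I_D = k_n [V_ov · V_DS − ½ V_DS²] = 6.72 × [0.59 × 0.24 − 0.5 × 0.24²] = 0.758 mA.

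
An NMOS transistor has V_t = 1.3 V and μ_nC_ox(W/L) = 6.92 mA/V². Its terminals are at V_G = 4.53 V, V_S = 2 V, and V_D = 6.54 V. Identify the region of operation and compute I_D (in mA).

V_GS = V_G − V_S = 4.53 − 2 = 2.53 V; V_DS = V_D − V_S = 6.54 − 2 = 4.54 V.
V_ov = V_GS − V_t = 2.53 − 1.3 = 1.23 V.
Since V_DS = 4.54 V ≥ V_ov = 1.23 V, the device is in saturation.
I_D = ½ k_n V_ov² = 0.5 × 6.92 × 1.23² = 5.23 mA.

Saturation; I_D = 5.23 mA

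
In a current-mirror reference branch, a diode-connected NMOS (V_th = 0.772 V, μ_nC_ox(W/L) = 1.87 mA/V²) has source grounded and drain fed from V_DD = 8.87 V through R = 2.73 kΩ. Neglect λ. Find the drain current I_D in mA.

I_D = 2.38 mA

With gate tied to drain, V_GS = V_DS ≥ V_GS − V_th, so the device is in saturation.
KCL at the drain: ½ k_n (V_GS − V_th)² = (V_DD − V_GS)/R.
Let x = V_GS − 0.772. Then 2.55 x² + x − 8.098 = 0, giving x = 1.6 V (positive root), so V_GS = 2.37 V.
I_D = (V_DD − V_GS)/R = (8.87 − 2.37) / 2.73 = 2.38 mA.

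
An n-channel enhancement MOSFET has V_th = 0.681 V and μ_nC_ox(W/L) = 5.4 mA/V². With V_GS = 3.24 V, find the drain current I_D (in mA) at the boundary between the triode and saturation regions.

I_D = 17.7 mA

At the boundary V_DS = V_ov = V_GS − V_th = 3.24 − 0.681 = 2.56 V.
I_D = ½ k_n V_ov² = 0.5 × 5.4 × 2.56² = 17.7 mA.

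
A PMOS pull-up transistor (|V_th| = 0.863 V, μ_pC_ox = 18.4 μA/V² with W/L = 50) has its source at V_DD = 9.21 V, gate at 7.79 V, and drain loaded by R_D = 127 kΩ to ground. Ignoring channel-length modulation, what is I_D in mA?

I_D = 0.0712 mA

V_SG = V_DD − V_G = 9.21 − 7.79 = 1.42 V, so V_ov = 1.42 − 0.863 = 0.557 V.
k_p = μ_pC_ox · (W/L) = 0.92 mA/V².
Assume saturation: I_D = ½ k_p V_ov² = 0.5 × 0.92 × 0.557² = 0.143 mA, giving V_SD = V_DD − I_D R_D = 9.21 − 0.143 × 127 = -8.91 V.
But -8.91 V < V_ov = 0.557 V, so the device is actually in triode.
In triode I_D = k_p[V_ov V_SD − ½ V_SD²] and I_D = (V_DD − V_SD)/R_D. Equating: 58.4 V_SD² − 66.08 V_SD + 9.21 = 0, giving V_SD = 0.163 V (the root below V_ov).
I_D = (9.21 − 0.163) / 127 = 0.0712 mA.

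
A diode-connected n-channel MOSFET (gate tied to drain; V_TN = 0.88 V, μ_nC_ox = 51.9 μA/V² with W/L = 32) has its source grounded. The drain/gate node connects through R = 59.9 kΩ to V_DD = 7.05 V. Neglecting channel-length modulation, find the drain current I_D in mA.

With gate tied to drain, V_GS = V_DS ≥ V_GS − V_TN, so the device is in saturation.
k_n = μ_nC_ox · (W/L) = 1.661 mA/V².
KCL at the drain: ½ k_n (V_GS − V_TN)² = (V_DD − V_GS)/R.
Let x = V_GS − 0.88. Then 49.7 x² + x − 6.17 = 0, giving x = 0.342 V (positive root), so V_GS = 1.22 V.
I_D = (V_DD − V_GS)/R = (7.05 − 1.22) / 59.9 = 0.0973 mA.

I_D = 0.0973 mA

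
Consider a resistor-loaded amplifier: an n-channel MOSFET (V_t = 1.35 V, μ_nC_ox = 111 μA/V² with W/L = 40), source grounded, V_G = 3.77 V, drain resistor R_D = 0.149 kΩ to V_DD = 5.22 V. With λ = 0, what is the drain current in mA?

V_GS = V_G = 3.77 V, so V_ov = 3.77 − 1.35 = 2.42 V.
k_n = μ_nC_ox · (W/L) = 4.44 mA/V².
Assume saturation: I_D = ½ k_n V_ov² = 0.5 × 4.44 × 2.42² = 13 mA, giving V_DS = V_DD − I_D R_D = 5.22 − 13 × 0.149 = 3.28 V.
V_DS = 3.28 V ≥ V_ov = 2.42 V, confirming saturation.

I_D = 13.0 mA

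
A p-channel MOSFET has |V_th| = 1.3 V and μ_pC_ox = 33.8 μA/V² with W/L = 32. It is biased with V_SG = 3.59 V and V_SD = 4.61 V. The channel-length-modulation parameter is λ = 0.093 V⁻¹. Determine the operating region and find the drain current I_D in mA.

k_p = μ_pC_ox · (W/L) = 1.082 mA/V².
V_ov = V_SG − |V_th| = 3.59 − 1.3 = 2.29 V.
Since V_SD = 4.61 V ≥ V_ov = 2.29 V, the device is in saturation.
I_D = ½ k_p V_ov² (1 + λ V_SD) = 0.5 × 1.082 × 2.29² × (1 + 0.093 × 4.61) = 4.05 mA.

Saturation; I_D = 4.05 mA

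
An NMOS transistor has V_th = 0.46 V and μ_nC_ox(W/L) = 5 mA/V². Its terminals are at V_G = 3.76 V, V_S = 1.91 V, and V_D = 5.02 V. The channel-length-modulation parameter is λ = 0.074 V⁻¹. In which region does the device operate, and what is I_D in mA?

V_GS = V_G − V_S = 3.76 − 1.91 = 1.85 V; V_DS = V_D − V_S = 5.02 − 1.91 = 3.11 V.
V_ov = V_GS − V_th = 1.85 − 0.46 = 1.39 V.
Since V_DS = 3.11 V ≥ V_ov = 1.39 V, the device is in saturation.
I_D = ½ k_n V_ov² (1 + λ V_DS) = 0.5 × 5 × 1.39² × (1 + 0.074 × 3.11) = 5.94 mA.

Saturation; I_D = 5.94 mA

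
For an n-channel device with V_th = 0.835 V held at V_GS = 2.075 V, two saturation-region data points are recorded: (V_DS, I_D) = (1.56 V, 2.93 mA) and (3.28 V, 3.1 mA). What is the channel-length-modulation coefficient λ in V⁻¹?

λ = 0.0356 V⁻¹

With V_GS fixed, I_D ∝ (1 + λ V_DS) in saturation, so I_D2/I_D1 = (1 + λ V_DS2)/(1 + λ V_DS1).
3.1/2.93 = 1.058 = (1 + 3.28 λ)/(1 + 1.56 λ).
Solving: λ (I_D1 V_DS2 − I_D2 V_DS1) = I_D2 − I_D1, so λ = (3.1 − 2.93) / (2.93 × 3.28 − 3.1 × 1.56) = 0.17 / 4.77 = 0.0356 V⁻¹.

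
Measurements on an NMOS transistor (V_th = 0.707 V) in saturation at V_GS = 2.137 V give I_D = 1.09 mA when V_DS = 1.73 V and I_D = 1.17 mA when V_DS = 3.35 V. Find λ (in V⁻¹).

λ = 0.0492 V⁻¹

With V_GS fixed, I_D ∝ (1 + λ V_DS) in saturation, so I_D2/I_D1 = (1 + λ V_DS2)/(1 + λ V_DS1).
1.17/1.09 = 1.073 = (1 + 3.35 λ)/(1 + 1.73 λ).
Solving: λ (I_D1 V_DS2 − I_D2 V_DS1) = I_D2 − I_D1, so λ = (1.17 − 1.09) / (1.09 × 3.35 − 1.17 × 1.73) = 0.08 / 1.63 = 0.0492 V⁻¹.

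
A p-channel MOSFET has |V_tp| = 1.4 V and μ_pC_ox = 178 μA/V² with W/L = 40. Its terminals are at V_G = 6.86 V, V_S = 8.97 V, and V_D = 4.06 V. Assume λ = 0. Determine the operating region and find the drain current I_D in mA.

V_SG = V_S − V_G = 8.97 − 6.86 = 2.11 V; V_SD = V_S − V_D = 8.97 − 4.06 = 4.91 V.
k_p = μ_pC_ox · (W/L) = 7.12 mA/V².
V_ov = V_SG − |V_tp| = 2.11 − 1.4 = 0.71 V.
Since V_SD = 4.91 V ≥ V_ov = 0.71 V, the device is in saturation.
I_D = ½ k_p V_ov² = 0.5 × 7.12 × 0.71² = 1.79 mA.

Saturation; I_D = 1.79 mA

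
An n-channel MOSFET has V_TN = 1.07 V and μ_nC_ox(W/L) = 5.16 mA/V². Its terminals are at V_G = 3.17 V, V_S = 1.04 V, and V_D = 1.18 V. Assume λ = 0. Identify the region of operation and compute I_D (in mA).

Triode; I_D = 0.715 mA

V_GS = V_G − V_S = 3.17 − 1.04 = 2.13 V; V_DS = V_D − V_S = 1.18 − 1.04 = 0.14 V.
V_ov = V_GS − V_TN = 2.13 − 1.07 = 1.06 V.
Since V_DS = 0.14 V < V_ov = 1.06 V, the device is in the triode region.
I_D = k_n [V_ov · V_DS − ½ V_DS²] = 5.16 × [1.06 × 0.14 − 0.5 × 0.14²] = 0.715 mA.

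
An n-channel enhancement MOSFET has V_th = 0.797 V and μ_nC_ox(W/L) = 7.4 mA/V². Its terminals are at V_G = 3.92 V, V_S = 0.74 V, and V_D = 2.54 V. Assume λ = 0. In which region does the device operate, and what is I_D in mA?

V_GS = V_G − V_S = 3.92 − 0.74 = 3.18 V; V_DS = V_D − V_S = 2.54 − 0.74 = 1.8 V.
V_ov = V_GS − V_th = 3.18 − 0.797 = 2.38 V.
Since V_DS = 1.8 V < V_ov = 2.38 V, the device is in the triode region.
I_D = k_n [V_ov · V_DS − ½ V_DS²] = 7.4 × [2.38 × 1.8 − 0.5 × 1.8²] = 19.8 mA.

Triode; I_D = 19.8 mA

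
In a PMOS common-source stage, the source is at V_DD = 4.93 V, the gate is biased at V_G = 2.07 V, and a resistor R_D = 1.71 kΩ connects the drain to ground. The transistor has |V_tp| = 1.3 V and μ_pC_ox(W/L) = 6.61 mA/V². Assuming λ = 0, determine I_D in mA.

V_SG = V_DD − V_G = 4.93 − 2.07 = 2.86 V, so V_ov = 2.86 − 1.3 = 1.56 V.
Assume saturation: I_D = ½ k_p V_ov² = 0.5 × 6.61 × 1.56² = 8.04 mA, giving V_SD = V_DD − I_D R_D = 4.93 − 8.04 × 1.71 = -8.82 V.
But -8.82 V < V_ov = 1.56 V, so the device is actually in triode.
In triode I_D = k_p[V_ov V_SD − ½ V_SD²] and I_D = (V_DD − V_SD)/R_D. Equating: 5.65 V_SD² − 18.63 V_SD + 4.93 = 0, giving V_SD = 0.29 V (the root below V_ov).
I_D = (4.93 − 0.29) / 1.71 = 2.71 mA.

I_D = 2.71 mA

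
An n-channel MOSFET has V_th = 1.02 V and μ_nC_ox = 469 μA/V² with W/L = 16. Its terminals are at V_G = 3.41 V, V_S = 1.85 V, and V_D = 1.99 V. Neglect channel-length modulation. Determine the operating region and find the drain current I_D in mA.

V_GS = V_G − V_S = 3.41 − 1.85 = 1.56 V; V_DS = V_D − V_S = 1.99 − 1.85 = 0.14 V.
k_n = μ_nC_ox · (W/L) = 7.504 mA/V².
V_ov = V_GS − V_th = 1.56 − 1.02 = 0.54 V.
Since V_DS = 0.14 V < V_ov = 0.54 V, the device is in the triode region.
I_D = k_n [V_ov · V_DS − ½ V_DS²] = 7.504 × [0.54 × 0.14 − 0.5 × 0.14²] = 0.494 mA.

Triode; I_D = 0.494 mA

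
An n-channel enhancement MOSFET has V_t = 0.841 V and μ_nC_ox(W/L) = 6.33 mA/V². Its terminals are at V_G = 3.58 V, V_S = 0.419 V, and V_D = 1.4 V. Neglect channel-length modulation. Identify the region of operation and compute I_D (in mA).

Triode; I_D = 11.4 mA

V_GS = V_G − V_S = 3.58 − 0.419 = 3.16 V; V_DS = V_D − V_S = 1.4 − 0.419 = 0.981 V.
V_ov = V_GS − V_t = 3.16 − 0.841 = 2.32 V.
Since V_DS = 0.981 V < V_ov = 2.32 V, the device is in the triode region.
I_D = k_n [V_ov · V_DS − ½ V_DS²] = 6.33 × [2.32 × 0.981 − 0.5 × 0.981²] = 11.4 mA.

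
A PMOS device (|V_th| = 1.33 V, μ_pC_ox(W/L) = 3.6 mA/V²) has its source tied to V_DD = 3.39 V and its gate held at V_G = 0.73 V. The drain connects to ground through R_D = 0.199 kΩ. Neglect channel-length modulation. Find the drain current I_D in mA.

V_SG = V_DD − V_G = 3.39 − 0.73 = 2.66 V, so V_ov = 2.66 − 1.33 = 1.33 V.
Assume saturation: I_D = ½ k_p V_ov² = 0.5 × 3.6 × 1.33² = 3.18 mA, giving V_SD = V_DD − I_D R_D = 3.39 − 3.18 × 0.199 = 2.76 V.
V_SD = 2.76 V ≥ V_ov = 1.33 V, confirming saturation.

I_D = 3.18 mA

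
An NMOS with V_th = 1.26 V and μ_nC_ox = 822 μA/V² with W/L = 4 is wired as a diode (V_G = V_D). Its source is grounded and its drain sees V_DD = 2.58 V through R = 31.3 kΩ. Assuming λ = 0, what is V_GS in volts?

With gate tied to drain, V_GS = V_DS ≥ V_GS − V_th, so the device is in saturation.
k_n = μ_nC_ox · (W/L) = 3.288 mA/V².
KCL at the drain: ½ k_n (V_GS − V_th)² = (V_DD − V_GS)/R.
Let x = V_GS − 1.26. Then 51.5 x² + x − 1.32 = 0, giving x = 0.151 V (positive root), so V_GS = 1.41 V.
I_D = (V_DD − V_GS)/R = (2.58 − 1.41) / 31.3 = 0.0374 mA.

V_GS = 1.41 V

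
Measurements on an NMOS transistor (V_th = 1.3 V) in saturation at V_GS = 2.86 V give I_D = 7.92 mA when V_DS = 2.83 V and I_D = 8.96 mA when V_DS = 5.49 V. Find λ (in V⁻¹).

λ = 0.0574 V⁻¹

With V_GS fixed, I_D ∝ (1 + λ V_DS) in saturation, so I_D2/I_D1 = (1 + λ V_DS2)/(1 + λ V_DS1).
8.96/7.92 = 1.131 = (1 + 5.49 λ)/(1 + 2.83 λ).
Solving: λ (I_D1 V_DS2 − I_D2 V_DS1) = I_D2 − I_D1, so λ = (8.96 − 7.92) / (7.92 × 5.49 − 8.96 × 2.83) = 1.04 / 18.1 = 0.0574 V⁻¹.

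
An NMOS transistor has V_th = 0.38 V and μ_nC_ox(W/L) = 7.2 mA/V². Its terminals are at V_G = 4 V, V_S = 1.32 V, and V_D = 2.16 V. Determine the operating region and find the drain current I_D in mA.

Triode; I_D = 11.4 mA

V_GS = V_G − V_S = 4 − 1.32 = 2.68 V; V_DS = V_D − V_S = 2.16 − 1.32 = 0.84 V.
V_ov = V_GS − V_th = 2.68 − 0.38 = 2.3 V.
Since V_DS = 0.84 V < V_ov = 2.3 V, the device is in the triode region.
I_D = k_n [V_ov · V_DS − ½ V_DS²] = 7.2 × [2.3 × 0.84 − 0.5 × 0.84²] = 11.4 mA.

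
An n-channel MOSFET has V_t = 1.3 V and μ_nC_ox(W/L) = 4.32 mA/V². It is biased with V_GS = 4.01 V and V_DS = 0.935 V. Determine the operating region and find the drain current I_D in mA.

V_ov = V_GS − V_t = 4.01 − 1.3 = 2.71 V.
Since V_DS = 0.935 V < V_ov = 2.71 V, the device is in the triode region.
I_D = k_n [V_ov · V_DS − ½ V_DS²] = 4.32 × [2.71 × 0.935 − 0.5 × 0.935²] = 9.06 mA.

Triode; I_D = 9.06 mA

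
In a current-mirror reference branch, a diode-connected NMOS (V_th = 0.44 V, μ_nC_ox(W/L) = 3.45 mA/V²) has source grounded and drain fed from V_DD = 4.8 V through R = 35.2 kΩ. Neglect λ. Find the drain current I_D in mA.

I_D = 0.116 mA

With gate tied to drain, V_GS = V_DS ≥ V_GS − V_th, so the device is in saturation.
KCL at the drain: ½ k_n (V_GS − V_th)² = (V_DD − V_GS)/R.
Let x = V_GS − 0.44. Then 60.7 x² + x − 4.36 = 0, giving x = 0.26 V (positive root), so V_GS = 0.7 V.
I_D = (V_DD − V_GS)/R = (4.8 − 0.7) / 35.2 = 0.116 mA.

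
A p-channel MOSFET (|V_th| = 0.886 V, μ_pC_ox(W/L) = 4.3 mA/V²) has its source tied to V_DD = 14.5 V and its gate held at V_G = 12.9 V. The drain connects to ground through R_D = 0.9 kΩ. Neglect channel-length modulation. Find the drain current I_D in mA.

I_D = 1.10 mA

V_SG = V_DD − V_G = 14.5 − 12.9 = 1.6 V, so V_ov = 1.6 − 0.886 = 0.714 V.
Assume saturation: I_D = ½ k_p V_ov² = 0.5 × 4.3 × 0.714² = 1.1 mA, giving V_SD = V_DD − I_D R_D = 14.5 − 1.1 × 0.9 = 13.5 V.
V_SD = 13.5 V ≥ V_ov = 0.714 V, confirming saturation.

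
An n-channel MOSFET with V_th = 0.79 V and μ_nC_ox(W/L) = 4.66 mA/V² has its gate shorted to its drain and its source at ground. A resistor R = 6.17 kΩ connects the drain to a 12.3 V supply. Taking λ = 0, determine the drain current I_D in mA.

With gate tied to drain, V_GS = V_DS ≥ V_GS − V_th, so the device is in saturation.
KCL at the drain: ½ k_n (V_GS − V_th)² = (V_DD − V_GS)/R.
Let x = V_GS − 0.79. Then 14.4 x² + x − 11.51 = 0, giving x = 0.861 V (positive root), so V_GS = 1.65 V.
I_D = (V_DD − V_GS)/R = (12.3 − 1.65) / 6.17 = 1.73 mA.

I_D = 1.73 mA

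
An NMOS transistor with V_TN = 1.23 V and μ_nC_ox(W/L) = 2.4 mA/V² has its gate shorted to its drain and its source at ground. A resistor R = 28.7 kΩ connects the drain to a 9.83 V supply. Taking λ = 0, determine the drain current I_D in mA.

I_D = 0.283 mA

With gate tied to drain, V_GS = V_DS ≥ V_GS − V_TN, so the device is in saturation.
KCL at the drain: ½ k_n (V_GS − V_TN)² = (V_DD − V_GS)/R.
Let x = V_GS − 1.23. Then 34.4 x² + x − 8.6 = 0, giving x = 0.485 V (positive root), so V_GS = 1.72 V.
I_D = (V_DD − V_GS)/R = (9.83 − 1.72) / 28.7 = 0.283 mA.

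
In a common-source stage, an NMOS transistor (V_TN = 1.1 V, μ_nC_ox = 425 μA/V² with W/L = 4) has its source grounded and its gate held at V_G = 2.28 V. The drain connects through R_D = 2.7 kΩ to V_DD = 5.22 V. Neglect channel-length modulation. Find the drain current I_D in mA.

V_GS = V_G = 2.28 V, so V_ov = 2.28 − 1.1 = 1.18 V.
k_n = μ_nC_ox · (W/L) = 1.7 mA/V².
Assume saturation: I_D = ½ k_n V_ov² = 0.5 × 1.7 × 1.18² = 1.18 mA, giving V_DS = V_DD − I_D R_D = 5.22 − 1.18 × 2.7 = 2.02 V.
V_DS = 2.02 V ≥ V_ov = 1.18 V, confirming saturation.

I_D = 1.18 mA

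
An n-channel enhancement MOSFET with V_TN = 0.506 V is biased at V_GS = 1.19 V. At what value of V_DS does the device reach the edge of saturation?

The boundary between triode and saturation is V_DS = V_GS − V_TN = V_ov.
V_ov = 1.19 − 0.506 = 0.684 V.

V_DS,sat = 0.684 V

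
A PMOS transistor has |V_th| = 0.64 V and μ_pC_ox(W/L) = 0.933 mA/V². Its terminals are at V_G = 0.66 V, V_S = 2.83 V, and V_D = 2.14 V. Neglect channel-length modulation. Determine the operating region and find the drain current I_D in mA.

Triode; I_D = 0.763 mA

V_SG = V_S − V_G = 2.83 − 0.66 = 2.17 V; V_SD = V_S − V_D = 2.83 − 2.14 = 0.69 V.
V_ov = V_SG − |V_th| = 2.17 − 0.64 = 1.53 V.
Since V_SD = 0.69 V < V_ov = 1.53 V, the device is in the triode region.
I_D = k_p [V_ov · V_SD − ½ V_SD²] = 0.933 × [1.53 × 0.69 − 0.5 × 0.69²] = 0.763 mA.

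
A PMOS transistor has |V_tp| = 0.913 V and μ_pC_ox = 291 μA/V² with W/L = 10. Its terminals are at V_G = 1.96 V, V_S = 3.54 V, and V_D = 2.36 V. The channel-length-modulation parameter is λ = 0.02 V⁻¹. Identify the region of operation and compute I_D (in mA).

V_SG = V_S − V_G = 3.54 − 1.96 = 1.58 V; V_SD = V_S − V_D = 3.54 − 2.36 = 1.18 V.
k_p = μ_pC_ox · (W/L) = 2.91 mA/V².
V_ov = V_SG − |V_tp| = 1.58 − 0.913 = 0.667 V.
Since V_SD = 1.18 V ≥ V_ov = 0.667 V, the device is in saturation.
I_D = ½ k_p V_ov² (1 + λ V_SD) = 0.5 × 2.91 × 0.667² × (1 + 0.02 × 1.18) = 0.663 mA.

Saturation; I_D = 0.663 mA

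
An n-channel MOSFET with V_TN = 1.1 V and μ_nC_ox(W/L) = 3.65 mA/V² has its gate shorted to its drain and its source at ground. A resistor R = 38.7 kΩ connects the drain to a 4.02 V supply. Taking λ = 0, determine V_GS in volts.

V_GS = 1.30 V

With gate tied to drain, V_GS = V_DS ≥ V_GS − V_TN, so the device is in saturation.
KCL at the drain: ½ k_n (V_GS − V_TN)² = (V_DD − V_GS)/R.
Let x = V_GS − 1.1. Then 70.6 x² + x − 2.92 = 0, giving x = 0.196 V (positive root), so V_GS = 1.3 V.
I_D = (V_DD − V_GS)/R = (4.02 − 1.3) / 38.7 = 0.0704 mA.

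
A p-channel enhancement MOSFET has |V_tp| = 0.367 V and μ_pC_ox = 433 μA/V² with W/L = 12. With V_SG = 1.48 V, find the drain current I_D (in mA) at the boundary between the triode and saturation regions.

At the boundary V_SD = V_ov = V_SG − |V_tp| = 1.48 − 0.367 = 1.11 V.
k_p = μ_pC_ox · (W/L) = 5.196 mA/V².
I_D = ½ k_p V_ov² = 0.5 × 5.196 × 1.11² = 3.22 mA.

I_D = 3.22 mA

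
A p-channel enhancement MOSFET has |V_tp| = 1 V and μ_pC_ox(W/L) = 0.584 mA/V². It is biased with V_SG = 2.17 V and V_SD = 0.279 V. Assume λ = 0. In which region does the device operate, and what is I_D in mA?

V_ov = V_SG − |V_tp| = 2.17 − 1 = 1.17 V.
Since V_SD = 0.279 V < V_ov = 1.17 V, the device is in the triode region.
I_D = k_p [V_ov · V_SD − ½ V_SD²] = 0.584 × [1.17 × 0.279 − 0.5 × 0.279²] = 0.168 mA.

Triode; I_D = 0.168 mA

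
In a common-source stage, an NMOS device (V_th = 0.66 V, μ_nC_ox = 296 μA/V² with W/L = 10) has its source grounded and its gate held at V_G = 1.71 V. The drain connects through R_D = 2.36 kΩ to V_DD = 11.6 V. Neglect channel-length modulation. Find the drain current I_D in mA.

V_GS = V_G = 1.71 V, so V_ov = 1.71 − 0.66 = 1.05 V.
k_n = μ_nC_ox · (W/L) = 2.96 mA/V².
Assume saturation: I_D = ½ k_n V_ov² = 0.5 × 2.96 × 1.05² = 1.63 mA, giving V_DS = V_DD − I_D R_D = 11.6 − 1.63 × 2.36 = 7.75 V.
V_DS = 7.75 V ≥ V_ov = 1.05 V, confirming saturation.

I_D = 1.63 mA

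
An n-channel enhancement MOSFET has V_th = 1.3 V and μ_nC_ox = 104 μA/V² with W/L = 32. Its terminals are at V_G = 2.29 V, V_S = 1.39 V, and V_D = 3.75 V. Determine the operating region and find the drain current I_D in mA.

V_GS = V_G − V_S = 2.29 − 1.39 = 0.9 V; V_DS = V_D − V_S = 3.75 − 1.39 = 2.36 V.
V_GS = 0.9 V < V_th = 1.3 V, so the transistor is in cutoff.

Cutoff; I_D = 0 mA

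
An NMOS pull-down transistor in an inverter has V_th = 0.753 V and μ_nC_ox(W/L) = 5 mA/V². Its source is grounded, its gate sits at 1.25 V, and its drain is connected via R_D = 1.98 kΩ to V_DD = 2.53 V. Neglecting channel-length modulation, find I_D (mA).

I_D = 0.618 mA

V_GS = V_G = 1.25 V, so V_ov = 1.25 − 0.753 = 0.497 V.
Assume saturation: I_D = ½ k_n V_ov² = 0.5 × 5 × 0.497² = 0.618 mA, giving V_DS = V_DD − I_D R_D = 2.53 − 0.618 × 1.98 = 1.31 V.
V_DS = 1.31 V ≥ V_ov = 0.497 V, confirming saturation.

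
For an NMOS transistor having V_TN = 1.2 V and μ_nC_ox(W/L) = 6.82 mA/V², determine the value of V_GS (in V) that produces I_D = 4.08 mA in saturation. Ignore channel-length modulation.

V_GS = 2.29 V

In saturation I_D = ½ k_n (V_GS − V_TN)², so V_GS − V_TN = √(2 I_D / k_n) = √(2 × 4.08 / 6.82) = 1.09 V.
V_GS = 1.2 + 1.09 = 2.29 V.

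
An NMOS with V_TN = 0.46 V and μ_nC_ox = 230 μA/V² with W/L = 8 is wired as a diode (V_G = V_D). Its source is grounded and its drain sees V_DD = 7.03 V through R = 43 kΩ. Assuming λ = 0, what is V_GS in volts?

With gate tied to drain, V_GS = V_DS ≥ V_GS − V_TN, so the device is in saturation.
k_n = μ_nC_ox · (W/L) = 1.84 mA/V².
KCL at the drain: ½ k_n (V_GS − V_TN)² = (V_DD − V_GS)/R.
Let x = V_GS − 0.46. Then 39.6 x² + x − 6.57 = 0, giving x = 0.395 V (positive root), so V_GS = 0.855 V.
I_D = (V_DD − V_GS)/R = (7.03 − 0.855) / 43 = 0.144 mA.

V_GS = 0.855 V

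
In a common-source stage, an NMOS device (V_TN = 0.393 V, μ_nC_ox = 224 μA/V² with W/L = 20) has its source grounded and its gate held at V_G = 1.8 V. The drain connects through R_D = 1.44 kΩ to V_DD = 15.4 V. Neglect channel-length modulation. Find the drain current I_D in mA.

I_D = 4.43 mA

V_GS = V_G = 1.8 V, so V_ov = 1.8 − 0.393 = 1.41 V.
k_n = μ_nC_ox · (W/L) = 4.48 mA/V².
Assume saturation: I_D = ½ k_n V_ov² = 0.5 × 4.48 × 1.41² = 4.43 mA, giving V_DS = V_DD − I_D R_D = 15.4 − 4.43 × 1.44 = 9.01 V.
V_DS = 9.01 V ≥ V_ov = 1.41 V, confirming saturation.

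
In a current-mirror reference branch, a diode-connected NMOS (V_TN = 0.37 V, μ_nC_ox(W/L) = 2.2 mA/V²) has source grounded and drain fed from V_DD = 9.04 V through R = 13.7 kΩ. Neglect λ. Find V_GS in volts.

V_GS = 1.10 V

With gate tied to drain, V_GS = V_DS ≥ V_GS − V_TN, so the device is in saturation.
KCL at the drain: ½ k_n (V_GS − V_TN)² = (V_DD − V_GS)/R.
Let x = V_GS − 0.37. Then 15.1 x² + x − 8.67 = 0, giving x = 0.726 V (positive root), so V_GS = 1.1 V.
I_D = (V_DD − V_GS)/R = (9.04 − 1.1) / 13.7 = 0.58 mA.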